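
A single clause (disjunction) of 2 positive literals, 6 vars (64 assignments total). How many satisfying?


Step 1: Total=2^6=64
Step 2: Unsat when all 2 false: 2^4=16
Step 3: Sat=64-16=48

48


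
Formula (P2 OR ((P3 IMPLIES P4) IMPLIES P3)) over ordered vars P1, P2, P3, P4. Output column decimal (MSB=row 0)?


Formula: (P2 OR ((P3 IMPLIES P4) IMPLIES P3)) over P1, P2, P3, P4 (16 rows)
Evaluate each row (bits = P1,P2,P3,P4, MSB first):
  row 0 [0000]: (0 OR ((0 IMPLIES 0) IMPLIES 0)) -> 0
  row 1 [0001]: (0 OR ((0 IMPLIES 1) IMPLIES 0)) -> 0
  row 2 [0010]: (0 OR ((1 IMPLIES 0) IMPLIES 1)) -> 1
  row 3 [0011]: (0 OR ((1 IMPLIES 1) IMPLIES 1)) -> 1
  row 4 [0100]: (1 OR ((0 IMPLIES 0) IMPLIES 0)) -> 1
  row 5 [0101]: (1 OR ((0 IMPLIES 1) IMPLIES 0)) -> 1
  row 6 [0110]: (1 OR ((1 IMPLIES 0) IMPLIES 1)) -> 1
  row 7 [0111]: (1 OR ((1 IMPLIES 1) IMPLIES 1)) -> 1
  row 8 [1000]: (0 OR ((0 IMPLIES 0) IMPLIES 0)) -> 0
  row 9 [1001]: (0 OR ((0 IMPLIES 1) IMPLIES 0)) -> 0
  row 10 [1010]: (0 OR ((1 IMPLIES 0) IMPLIES 1)) -> 1
  row 11 [1011]: (0 OR ((1 IMPLIES 1) IMPLIES 1)) -> 1
  row 12 [1100]: (1 OR ((0 IMPLIES 0) IMPLIES 0)) -> 1
  row 13 [1101]: (1 OR ((0 IMPLIES 1) IMPLIES 0)) -> 1
  row 14 [1110]: (1 OR ((1 IMPLIES 0) IMPLIES 1)) -> 1
  row 15 [1111]: (1 OR ((1 IMPLIES 1) IMPLIES 1)) -> 1
Full result column, 4 rows per line (P1,P2 fixed per line; P3,P4 runs 00..11 left to right):
  rows 0-3 [P1,P2=00]: 0011  = hex 3
  rows 4-7 [P1,P2=01]: 1111  = hex F
  rows 8-11 [P1,P2=10]: 0011  = hex 3
  rows 12-15 [P1,P2=11]: 1111  = hex F
Output column (row 0 .. row 15) = 0011111100111111
Output column grouped in 4s = 0011 1111 0011 1111 = 0x3F3F
Convert to decimal digit by digit (value = value*16 + digit):
  3 -> 3
  3*16 + 15 (F) = 63
  63*16 + 3 = 1011
  1011*16 + 15 (F) = 16191
Decimal = 16191

16191


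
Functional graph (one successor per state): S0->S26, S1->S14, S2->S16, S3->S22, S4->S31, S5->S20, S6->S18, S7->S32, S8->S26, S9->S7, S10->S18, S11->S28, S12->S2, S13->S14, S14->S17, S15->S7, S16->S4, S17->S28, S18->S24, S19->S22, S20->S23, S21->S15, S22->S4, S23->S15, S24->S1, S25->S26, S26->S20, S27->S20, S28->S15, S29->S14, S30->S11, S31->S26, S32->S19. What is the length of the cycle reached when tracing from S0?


Trace from S0 until a state repeats:
  S0 -> S26 -> S20 -> S23 -> S15 -> S7 -> S32 -> S19 -> S22 -> S4 -> S31 -> S26
S26 first seen at step 1, revisited at step 11.
Cycle length = 11 - 1 = 10

10


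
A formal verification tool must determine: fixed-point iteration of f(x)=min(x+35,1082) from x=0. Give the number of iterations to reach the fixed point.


Step 1: x=0, cap=1082, increment=35
Step 2: x grows by 35 each step until capped at 1082; fixed point is x=1082
Step 3: iterations = ceil(1082/35) = 31

31


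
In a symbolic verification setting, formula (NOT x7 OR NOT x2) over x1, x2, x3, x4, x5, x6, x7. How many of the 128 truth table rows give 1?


Formula: (NOT x7 OR NOT x2) over 7 vars (128 rows)
Evaluate each row (x1, x2, x3, x4, x5, x6, x7 as bits, MSB first):
  row 0 [0000000]: (NOT 0 OR NOT 0) -> 1
  row 1 [0000001]: (NOT 1 OR NOT 0) -> 1
  row 2 [0000010]: (NOT 0 OR NOT 0) -> 1
  row 3 [0000011]: (NOT 1 OR NOT 0) -> 1
  row 4 [0000100]: (NOT 0 OR NOT 0) -> 1
  (every remaining row is evaluated the same way; all 128 results are listed next)
Full result column, 8 rows per line (x1,x2,x3,x4 fixed per line; x5,x6,x7 runs 000..111 left to right):
  rows 0-7 [x1,x2,x3,x4=0000]: 11111111  (ones: 8)
  rows 8-15 [x1,x2,x3,x4=0001]: 11111111  (ones: 8)
  rows 16-23 [x1,x2,x3,x4=0010]: 11111111  (ones: 8)
  rows 24-31 [x1,x2,x3,x4=0011]: 11111111  (ones: 8)
  rows 32-39 [x1,x2,x3,x4=0100]: 10101010  (ones: 4)
  rows 40-47 [x1,x2,x3,x4=0101]: 10101010  (ones: 4)
  rows 48-55 [x1,x2,x3,x4=0110]: 10101010  (ones: 4)
  rows 56-63 [x1,x2,x3,x4=0111]: 10101010  (ones: 4)
  rows 64-71 [x1,x2,x3,x4=1000]: 11111111  (ones: 8)
  rows 72-79 [x1,x2,x3,x4=1001]: 11111111  (ones: 8)
  rows 80-87 [x1,x2,x3,x4=1010]: 11111111  (ones: 8)
  rows 88-95 [x1,x2,x3,x4=1011]: 11111111  (ones: 8)
  rows 96-103 [x1,x2,x3,x4=1100]: 10101010  (ones: 4)
  rows 104-111 [x1,x2,x3,x4=1101]: 10101010  (ones: 4)
  rows 112-119 [x1,x2,x3,x4=1110]: 10101010  (ones: 4)
  rows 120-127 [x1,x2,x3,x4=1111]: 10101010  (ones: 4)
Count of 1-rows = 8+8+8+8+4+4+4+4+8+8+8+8+4+4+4+4 = 96

96


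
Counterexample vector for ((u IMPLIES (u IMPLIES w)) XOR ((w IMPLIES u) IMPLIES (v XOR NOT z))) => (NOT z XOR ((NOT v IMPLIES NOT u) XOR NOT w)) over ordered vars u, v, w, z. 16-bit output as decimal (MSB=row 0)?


F1 = ((u IMPLIES (u IMPLIES w)) XOR ((w IMPLIES u) IMPLIES (v XOR NOT z)))
F2 = (NOT z XOR ((NOT v IMPLIES NOT u) XOR NOT w))
Counterexample to F1=>F2 is where F1=1 and F2=0.
Evaluate each row (bits = u,v,w,z, MSB first):
  row 0 [0000]: F1=0 F2=1 -> F1&~F2 -> 0
  row 1 [0001]: F1=1 F2=0 -> F1&~F2 -> 1
  row 2 [0010]: F1=0 F2=0 -> F1&~F2 -> 0
  row 3 [0011]: F1=0 F2=1 -> F1&~F2 -> 0
  row 4 [0100]: F1=1 F2=1 -> F1&~F2 -> 0
  row 5 [0101]: F1=0 F2=0 -> F1&~F2 -> 0
  row 6 [0110]: F1=0 F2=0 -> F1&~F2 -> 0
  row 7 [0111]: F1=0 F2=1 -> F1&~F2 -> 0
  row 8 [1000]: F1=1 F2=0 -> F1&~F2 -> 1
  row 9 [1001]: F1=0 F2=1 -> F1&~F2 -> 0
  row 10 [1010]: F1=0 F2=1 -> F1&~F2 -> 0
  row 11 [1011]: F1=1 F2=0 -> F1&~F2 -> 1
  row 12 [1100]: F1=0 F2=1 -> F1&~F2 -> 0
  row 13 [1101]: F1=1 F2=0 -> F1&~F2 -> 1
  row 14 [1110]: F1=1 F2=0 -> F1&~F2 -> 1
  row 15 [1111]: F1=0 F2=1 -> F1&~F2 -> 0
Full result column, 4 rows per line (u,v fixed per line; w,z runs 00..11 left to right):
  rows 0-3 [u,v=00]: 0100  = hex 4
  rows 4-7 [u,v=01]: 0000  = hex 0
  rows 8-11 [u,v=10]: 1001  = hex 9
  rows 12-15 [u,v=11]: 0110  = hex 6
Counterexample vector (row 0 .. row 15) = 0100000010010110
Output column grouped in 4s = 0100 0000 1001 0110 = 0x4096
Convert to decimal digit by digit (value = value*16 + digit):
  4 -> 4
  4*16 + 0 = 64
  64*16 + 9 = 1033
  1033*16 + 6 = 16534
Decimal = 16534

16534


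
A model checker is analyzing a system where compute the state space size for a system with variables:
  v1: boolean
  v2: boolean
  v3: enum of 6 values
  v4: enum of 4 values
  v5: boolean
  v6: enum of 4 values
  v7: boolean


State space = product of domain sizes of all variables.
Domain sizes:
  v1 (boolean): 2
  v2 (boolean): 2
  v3 (enum of 6 values): 6
  v4 (enum of 4 values): 4
  v5 (boolean): 2
  v6 (enum of 4 values): 4
  v7 (boolean): 2
Product = 2 * 2 * 6 * 4 * 2 * 4 * 2 = 1536

1536


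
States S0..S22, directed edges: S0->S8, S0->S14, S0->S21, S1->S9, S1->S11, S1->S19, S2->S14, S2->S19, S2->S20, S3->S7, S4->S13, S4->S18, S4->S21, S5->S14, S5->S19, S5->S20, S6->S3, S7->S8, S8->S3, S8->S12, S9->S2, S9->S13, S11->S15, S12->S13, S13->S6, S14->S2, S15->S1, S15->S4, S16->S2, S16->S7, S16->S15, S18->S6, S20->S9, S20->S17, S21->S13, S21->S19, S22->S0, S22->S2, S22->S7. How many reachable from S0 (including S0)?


BFS from S0:
  layer 0: {S0}
  layer 1: {S8, S14, S21}
  layer 2: {S2, S3, S12, S13, S19}
  layer 3: {S6, S7, S20}
  layer 4: {S9, S17}
Reachable set: {S0, S2, S3, S6, S7, S8, S9, S12, S13, S14, S17, S19, S20, S21}
Count = 14

14


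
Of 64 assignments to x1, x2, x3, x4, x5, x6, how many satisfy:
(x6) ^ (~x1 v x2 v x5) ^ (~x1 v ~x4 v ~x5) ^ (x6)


CNF with 4 clauses over 6 vars (64 assignments).
An assignment satisfies CNF iff every clause has >=1 true literal.
Check each row (bits = x1,x2,x3,x4,x5,x6; clause T/F shown):
  row 0 [000000]: clauses=FTTF -> 0
  row 1 [000001]: clauses=TTTT -> 1
  row 2 [000010]: clauses=FTTF -> 0
  row 3 [000011]: clauses=TTTT -> 1
  row 4 [000100]: clauses=FTTF -> 0
  (every remaining row is evaluated the same way; all 64 results are listed next)
Full result column, 8 rows per line (x1,x2,x3 fixed per line; x4,x5,x6 runs 000..111 left to right):
  rows 0-7 [x1,x2,x3=000]: 01010101  (ones: 4)
  rows 8-15 [x1,x2,x3=001]: 01010101  (ones: 4)
  rows 16-23 [x1,x2,x3=010]: 01010101  (ones: 4)
  rows 24-31 [x1,x2,x3=011]: 01010101  (ones: 4)
  rows 32-39 [x1,x2,x3=100]: 00010000  (ones: 1)
  rows 40-47 [x1,x2,x3=101]: 00010000  (ones: 1)
  rows 48-55 [x1,x2,x3=110]: 01010100  (ones: 3)
  rows 56-63 [x1,x2,x3=111]: 01010100  (ones: 3)
Satisfying assignments = 4+4+4+4+1+1+3+3 = 24

24


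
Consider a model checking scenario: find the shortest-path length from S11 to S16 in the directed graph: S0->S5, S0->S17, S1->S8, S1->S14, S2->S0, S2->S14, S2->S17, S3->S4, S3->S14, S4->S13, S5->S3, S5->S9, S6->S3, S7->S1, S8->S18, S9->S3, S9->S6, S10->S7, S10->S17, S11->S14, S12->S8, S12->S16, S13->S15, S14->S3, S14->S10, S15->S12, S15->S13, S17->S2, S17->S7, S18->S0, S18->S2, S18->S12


BFS layer-by-layer from S11:
  dist 0: {S11}
  dist 1: {S14}
  dist 2: {S3, S10}
  dist 3: {S4, S7, S17}
  dist 4: {S1, S2, S13}
  dist 5: {S0, S8, S15}
  dist 6: {S5, S12, S18}
  dist 7: {S9, S16}
  -> S16 reached at distance 7
Shortest path length = 7

7


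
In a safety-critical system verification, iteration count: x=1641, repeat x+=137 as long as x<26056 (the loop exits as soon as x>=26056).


Step 1: x goes from 1641 toward 26056 by 137; the body runs while x<26056, so iterations = ceil((bound-start)/step)
Step 2: Distance=24415
Step 3: ceil(24415/137)=179

179


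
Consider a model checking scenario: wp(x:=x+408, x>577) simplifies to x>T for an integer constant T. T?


Formula: wp(x:=E, P) = P[E/x] (substitute E for x in postcondition)
Step 1: Postcondition: x>577
Step 2: Substitute x+408 for x: x+408>577
Step 3: Solve for x: x > 577-408 = 169

169


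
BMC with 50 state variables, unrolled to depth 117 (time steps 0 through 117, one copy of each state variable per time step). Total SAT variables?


BMC unrolls to depth k, creating one copy of each state var for steps 0..k.
Step count = 117 + 1 = 118 (steps 0 through 117)
Vars per step = 50
Total = 50 * 118 = 5900

5900


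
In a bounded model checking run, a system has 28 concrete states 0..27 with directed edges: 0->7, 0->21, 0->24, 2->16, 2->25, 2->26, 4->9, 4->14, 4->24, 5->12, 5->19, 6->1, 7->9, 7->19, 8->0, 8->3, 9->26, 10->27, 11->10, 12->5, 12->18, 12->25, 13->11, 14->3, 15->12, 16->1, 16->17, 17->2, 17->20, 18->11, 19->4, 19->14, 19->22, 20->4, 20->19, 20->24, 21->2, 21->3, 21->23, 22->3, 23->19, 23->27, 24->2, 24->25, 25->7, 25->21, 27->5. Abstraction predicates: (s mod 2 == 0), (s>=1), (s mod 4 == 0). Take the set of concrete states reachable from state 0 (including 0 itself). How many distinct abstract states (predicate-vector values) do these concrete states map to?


BFS from 0:
Concrete reachable: {0, 1, 2, 3, 4, 5, 7, 9, 10, 11, 12, 14, 16, 17, 18, 19, 20, 21, 22, 23, 24, 25, 26, 27}
Abstract via predicates (s mod 2 == 0), (s>=1), (s mod 4 == 0):
  (0,1,0) <- {1, 3, 5, 7, 9, 11, 17, 19, 21, 23, 25, 27}
  (1,0,1) <- {0}
  (1,1,0) <- {2, 10, 14, 18, 22, 26}
  (1,1,1) <- {4, 12, 16, 20, 24}
Distinct abstract states = 4

4


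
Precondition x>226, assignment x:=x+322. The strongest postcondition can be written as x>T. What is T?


Formula: sp(P, x:=E) = exists old_x. (x = E[old_x/x]) AND P[old_x/x] (old_x is the value of x before the assignment; eliminate old_x by solving x = E[old_x/x] for old_x)
Step 1: Precondition P: x>226, i.e. old_x > 226
Step 2: Assignment gives x = old_x + 322, so old_x = x - 322
Step 3: Substitute into P: x - 322 > 226
Step 4: Simplify: x > 226+322 = 548

548


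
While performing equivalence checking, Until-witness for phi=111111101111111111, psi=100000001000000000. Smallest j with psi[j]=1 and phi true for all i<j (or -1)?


(phi U psi) at 0: need smallest j with psi[j]=1 and phi[i]=1 for all i in [0,j).
Scan from step 0:
  step 0: psi=1 and phi held for [0,0) -> witness found
Witness step = 0

0


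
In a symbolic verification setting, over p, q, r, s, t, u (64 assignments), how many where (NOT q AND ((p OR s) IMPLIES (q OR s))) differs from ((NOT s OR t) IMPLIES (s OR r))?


F1 = (NOT q AND ((p OR s) IMPLIES (q OR s)))
F2 = ((NOT s OR t) IMPLIES (s OR r))
Evaluate both on each of 64 rows (bits = p,q,r,s,t,u):
  row 0 [000000]: F1=1 F2=0 (differ) -> 1
  row 1 [000001]: F1=1 F2=0 (differ) -> 1
  row 2 [000010]: F1=1 F2=0 (differ) -> 1
  row 3 [000011]: F1=1 F2=0 (differ) -> 1
  row 4 [000100]: F1=1 F2=1 -> 0
  (every remaining row is evaluated the same way; all 64 results are listed next)
Full result column, 8 rows per line (p,q,r fixed per line; s,t,u runs 000..111 left to right):
  rows 0-7 [p,q,r=000]: 11110000  (ones: 4)
  rows 8-15 [p,q,r=001]: 00000000  (ones: 0)
  rows 16-23 [p,q,r=010]: 00001111  (ones: 4)
  rows 24-31 [p,q,r=011]: 11111111  (ones: 8)
  rows 32-39 [p,q,r=100]: 00000000  (ones: 0)
  rows 40-47 [p,q,r=101]: 11110000  (ones: 4)
  rows 48-55 [p,q,r=110]: 00001111  (ones: 4)
  rows 56-63 [p,q,r=111]: 11111111  (ones: 8)
Disagreements = 4+0+4+8+0+4+4+8 = 32

32


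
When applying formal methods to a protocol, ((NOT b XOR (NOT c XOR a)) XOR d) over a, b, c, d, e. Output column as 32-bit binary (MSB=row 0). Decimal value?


Formula: ((NOT b XOR (NOT c XOR a)) XOR d) over a, b, c, d, e (32 rows)
Evaluate each row (bits = a,b,c,d,e, MSB first):
  row 0 [00000]: ((NOT 0 XOR (NOT 0 XOR 0)) XOR 0) -> 0
  row 1 [00001]: ((NOT 0 XOR (NOT 0 XOR 0)) XOR 0) -> 0
  row 2 [00010]: ((NOT 0 XOR (NOT 0 XOR 0)) XOR 1) -> 1
  row 3 [00011]: ((NOT 0 XOR (NOT 0 XOR 0)) XOR 1) -> 1
  row 4 [00100]: ((NOT 0 XOR (NOT 1 XOR 0)) XOR 0) -> 1
  row 5 [00101]: ((NOT 0 XOR (NOT 1 XOR 0)) XOR 0) -> 1
  row 6 [00110]: ((NOT 0 XOR (NOT 1 XOR 0)) XOR 1) -> 0
  row 7 [00111]: ((NOT 0 XOR (NOT 1 XOR 0)) XOR 1) -> 0
  row 8 [01000]: ((NOT 1 XOR (NOT 0 XOR 0)) XOR 0) -> 1
  row 9 [01001]: ((NOT 1 XOR (NOT 0 XOR 0)) XOR 0) -> 1
  row 10 [01010]: ((NOT 1 XOR (NOT 0 XOR 0)) XOR 1) -> 0
  row 11 [01011]: ((NOT 1 XOR (NOT 0 XOR 0)) XOR 1) -> 0
  row 12 [01100]: ((NOT 1 XOR (NOT 1 XOR 0)) XOR 0) -> 0
  row 13 [01101]: ((NOT 1 XOR (NOT 1 XOR 0)) XOR 0) -> 0
  row 14 [01110]: ((NOT 1 XOR (NOT 1 XOR 0)) XOR 1) -> 1
  row 15 [01111]: ((NOT 1 XOR (NOT 1 XOR 0)) XOR 1) -> 1
  row 16 [10000]: ((NOT 0 XOR (NOT 0 XOR 1)) XOR 0) -> 1
  row 17 [10001]: ((NOT 0 XOR (NOT 0 XOR 1)) XOR 0) -> 1
  row 18 [10010]: ((NOT 0 XOR (NOT 0 XOR 1)) XOR 1) -> 0
  row 19 [10011]: ((NOT 0 XOR (NOT 0 XOR 1)) XOR 1) -> 0
  row 20 [10100]: ((NOT 0 XOR (NOT 1 XOR 1)) XOR 0) -> 0
  row 21 [10101]: ((NOT 0 XOR (NOT 1 XOR 1)) XOR 0) -> 0
  row 22 [10110]: ((NOT 0 XOR (NOT 1 XOR 1)) XOR 1) -> 1
  row 23 [10111]: ((NOT 0 XOR (NOT 1 XOR 1)) XOR 1) -> 1
  row 24 [11000]: ((NOT 1 XOR (NOT 0 XOR 1)) XOR 0) -> 0
  row 25 [11001]: ((NOT 1 XOR (NOT 0 XOR 1)) XOR 0) -> 0
  row 26 [11010]: ((NOT 1 XOR (NOT 0 XOR 1)) XOR 1) -> 1
  row 27 [11011]: ((NOT 1 XOR (NOT 0 XOR 1)) XOR 1) -> 1
  row 28 [11100]: ((NOT 1 XOR (NOT 1 XOR 1)) XOR 0) -> 1
  row 29 [11101]: ((NOT 1 XOR (NOT 1 XOR 1)) XOR 0) -> 1
  row 30 [11110]: ((NOT 1 XOR (NOT 1 XOR 1)) XOR 1) -> 0
  row 31 [11111]: ((NOT 1 XOR (NOT 1 XOR 1)) XOR 1) -> 0
Full result column, 4 rows per line (a,b,c fixed per line; d,e runs 00..11 left to right):
  rows 0-3 [a,b,c=000]: 0011  = hex 3
  rows 4-7 [a,b,c=001]: 1100  = hex C
  rows 8-11 [a,b,c=010]: 1100  = hex C
  rows 12-15 [a,b,c=011]: 0011  = hex 3
  rows 16-19 [a,b,c=100]: 1100  = hex C
  rows 20-23 [a,b,c=101]: 0011  = hex 3
  rows 24-27 [a,b,c=110]: 0011  = hex 3
  rows 28-31 [a,b,c=111]: 1100  = hex C
Output column (row 0 .. row 31) = 00111100110000111100001100111100
Output column grouped in 4s = 0011 1100 1100 0011 1100 0011 0011 1100 = 0x3CC3C33C
Convert to decimal digit by digit (value = value*16 + digit):
  3 -> 3
  3*16 + 12 (C) = 60
  60*16 + 12 (C) = 972
  972*16 + 3 = 15555
  15555*16 + 12 (C) = 248892
  248892*16 + 3 = 3982275
  3982275*16 + 3 = 63716403
  63716403*16 + 12 (C) = 1019462460
Decimal = 1019462460

1019462460


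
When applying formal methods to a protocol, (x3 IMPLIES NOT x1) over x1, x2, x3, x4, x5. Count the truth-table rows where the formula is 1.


Formula: (x3 IMPLIES NOT x1) over 5 vars (32 rows)
Evaluate each row (x1, x2, x3, x4, x5 as bits, MSB first):
  row 0 [00000]: (0 IMPLIES NOT 0) -> 1
  row 1 [00001]: (0 IMPLIES NOT 0) -> 1
  row 2 [00010]: (0 IMPLIES NOT 0) -> 1
  row 3 [00011]: (0 IMPLIES NOT 0) -> 1
  row 4 [00100]: (1 IMPLIES NOT 0) -> 1
  row 5 [00101]: (1 IMPLIES NOT 0) -> 1
  row 6 [00110]: (1 IMPLIES NOT 0) -> 1
  row 7 [00111]: (1 IMPLIES NOT 0) -> 1
  row 8 [01000]: (0 IMPLIES NOT 0) -> 1
  row 9 [01001]: (0 IMPLIES NOT 0) -> 1
  row 10 [01010]: (0 IMPLIES NOT 0) -> 1
  row 11 [01011]: (0 IMPLIES NOT 0) -> 1
  row 12 [01100]: (1 IMPLIES NOT 0) -> 1
  row 13 [01101]: (1 IMPLIES NOT 0) -> 1
  row 14 [01110]: (1 IMPLIES NOT 0) -> 1
  row 15 [01111]: (1 IMPLIES NOT 0) -> 1
  row 16 [10000]: (0 IMPLIES NOT 1) -> 1
  row 17 [10001]: (0 IMPLIES NOT 1) -> 1
  row 18 [10010]: (0 IMPLIES NOT 1) -> 1
  row 19 [10011]: (0 IMPLIES NOT 1) -> 1
  row 20 [10100]: (1 IMPLIES NOT 1) -> 0
  row 21 [10101]: (1 IMPLIES NOT 1) -> 0
  row 22 [10110]: (1 IMPLIES NOT 1) -> 0
  row 23 [10111]: (1 IMPLIES NOT 1) -> 0
  row 24 [11000]: (0 IMPLIES NOT 1) -> 1
  row 25 [11001]: (0 IMPLIES NOT 1) -> 1
  row 26 [11010]: (0 IMPLIES NOT 1) -> 1
  row 27 [11011]: (0 IMPLIES NOT 1) -> 1
  row 28 [11100]: (1 IMPLIES NOT 1) -> 0
  row 29 [11101]: (1 IMPLIES NOT 1) -> 0
  row 30 [11110]: (1 IMPLIES NOT 1) -> 0
  row 31 [11111]: (1 IMPLIES NOT 1) -> 0
Full result column, 8 rows per line (x1,x2 fixed per line; x3,x4,x5 runs 000..111 left to right):
  rows 0-7 [x1,x2=00]: 11111111  (ones: 8)
  rows 8-15 [x1,x2=01]: 11111111  (ones: 8)
  rows 16-23 [x1,x2=10]: 11110000  (ones: 4)
  rows 24-31 [x1,x2=11]: 11110000  (ones: 4)
Count of 1-rows = 8+8+4+4 = 24

24


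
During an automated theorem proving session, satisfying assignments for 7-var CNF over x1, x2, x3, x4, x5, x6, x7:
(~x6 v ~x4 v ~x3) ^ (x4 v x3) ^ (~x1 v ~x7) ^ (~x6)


CNF with 4 clauses over 7 vars (128 assignments).
An assignment satisfies CNF iff every clause has >=1 true literal.
Check each row (bits = x1,x2,x3,x4,x5,x6,x7; clause T/F shown):
  row 0 [0000000]: clauses=TFTT -> 0
  row 1 [0000001]: clauses=TFTT -> 0
  row 2 [0000010]: clauses=TFTF -> 0
  row 3 [0000011]: clauses=TFTF -> 0
  row 4 [0000100]: clauses=TFTT -> 0
  (every remaining row is evaluated the same way; all 128 results are listed next)
Full result column, 8 rows per line (x1,x2,x3,x4 fixed per line; x5,x6,x7 runs 000..111 left to right):
  rows 0-7 [x1,x2,x3,x4=0000]: 00000000  (ones: 0)
  rows 8-15 [x1,x2,x3,x4=0001]: 11001100  (ones: 4)
  rows 16-23 [x1,x2,x3,x4=0010]: 11001100  (ones: 4)
  rows 24-31 [x1,x2,x3,x4=0011]: 11001100  (ones: 4)
  rows 32-39 [x1,x2,x3,x4=0100]: 00000000  (ones: 0)
  rows 40-47 [x1,x2,x3,x4=0101]: 11001100  (ones: 4)
  rows 48-55 [x1,x2,x3,x4=0110]: 11001100  (ones: 4)
  rows 56-63 [x1,x2,x3,x4=0111]: 11001100  (ones: 4)
  rows 64-71 [x1,x2,x3,x4=1000]: 00000000  (ones: 0)
  rows 72-79 [x1,x2,x3,x4=1001]: 10001000  (ones: 2)
  rows 80-87 [x1,x2,x3,x4=1010]: 10001000  (ones: 2)
  rows 88-95 [x1,x2,x3,x4=1011]: 10001000  (ones: 2)
  rows 96-103 [x1,x2,x3,x4=1100]: 00000000  (ones: 0)
  rows 104-111 [x1,x2,x3,x4=1101]: 10001000  (ones: 2)
  rows 112-119 [x1,x2,x3,x4=1110]: 10001000  (ones: 2)
  rows 120-127 [x1,x2,x3,x4=1111]: 10001000  (ones: 2)
Satisfying assignments = 0+4+4+4+0+4+4+4+0+2+2+2+0+2+2+2 = 36

36


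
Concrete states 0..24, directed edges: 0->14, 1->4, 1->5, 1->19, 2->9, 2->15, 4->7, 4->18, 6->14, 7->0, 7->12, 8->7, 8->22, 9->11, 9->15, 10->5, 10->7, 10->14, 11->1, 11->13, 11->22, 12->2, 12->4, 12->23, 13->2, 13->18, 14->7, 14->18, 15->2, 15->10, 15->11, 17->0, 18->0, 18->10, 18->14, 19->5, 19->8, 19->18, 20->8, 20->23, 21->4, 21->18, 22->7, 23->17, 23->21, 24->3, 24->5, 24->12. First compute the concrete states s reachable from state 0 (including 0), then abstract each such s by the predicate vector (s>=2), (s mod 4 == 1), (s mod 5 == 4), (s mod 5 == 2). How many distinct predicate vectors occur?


BFS from 0:
Concrete reachable: {0, 1, 2, 4, 5, 7, 8, 9, 10, 11, 12, 13, 14, 15, 17, 18, 19, 21, 22, 23}
Abstract via predicates (s>=2), (s mod 4 == 1), (s mod 5 == 4), (s mod 5 == 2):
  (0,0,0,0) <- {0}
  (0,1,0,0) <- {1}
  (1,0,0,0) <- {8, 10, 11, 15, 18, 23}
  (1,0,0,1) <- {2, 7, 12, 22}
  (1,0,1,0) <- {4, 14, 19}
  (1,1,0,0) <- {5, 13, 21}
  (1,1,0,1) <- {17}
  (1,1,1,0) <- {9}
Distinct abstract states = 8

8


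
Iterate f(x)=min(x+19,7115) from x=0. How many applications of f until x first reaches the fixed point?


Step 1: x=0, cap=7115, increment=19
Step 2: x grows by 19 each step until capped at 7115; fixed point is x=7115
Step 3: iterations = ceil(7115/19) = 375

375


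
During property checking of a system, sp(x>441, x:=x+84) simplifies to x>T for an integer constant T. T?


Formula: sp(P, x:=E) = exists old_x. (x = E[old_x/x]) AND P[old_x/x] (old_x is the value of x before the assignment; eliminate old_x by solving x = E[old_x/x] for old_x)
Step 1: Precondition P: x>441, i.e. old_x > 441
Step 2: Assignment gives x = old_x + 84, so old_x = x - 84
Step 3: Substitute into P: x - 84 > 441
Step 4: Simplify: x > 441+84 = 525

525


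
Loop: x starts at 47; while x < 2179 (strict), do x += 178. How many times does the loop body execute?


Step 1: x goes from 47 toward 2179 by 178; the body runs while x<2179, so iterations = ceil((bound-start)/step)
Step 2: Distance=2132
Step 3: ceil(2132/178)=12

12


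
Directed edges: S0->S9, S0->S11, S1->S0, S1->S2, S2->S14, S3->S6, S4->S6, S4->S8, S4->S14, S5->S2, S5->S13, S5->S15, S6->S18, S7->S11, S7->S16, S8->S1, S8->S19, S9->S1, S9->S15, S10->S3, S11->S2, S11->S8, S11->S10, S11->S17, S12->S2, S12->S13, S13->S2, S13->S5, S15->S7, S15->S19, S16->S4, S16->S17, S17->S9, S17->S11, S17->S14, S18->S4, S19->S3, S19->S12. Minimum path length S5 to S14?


BFS layer-by-layer from S5:
  dist 0: {S5}
  dist 1: {S2, S13, S15}
  dist 2: {S7, S14, S19}
  -> S14 reached at distance 2
Shortest path length = 2

2


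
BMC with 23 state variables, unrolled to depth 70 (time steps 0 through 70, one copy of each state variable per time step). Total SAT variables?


BMC unrolls to depth k, creating one copy of each state var for steps 0..k.
Step count = 70 + 1 = 71 (steps 0 through 70)
Vars per step = 23
Total = 23 * 71 = 1633

1633


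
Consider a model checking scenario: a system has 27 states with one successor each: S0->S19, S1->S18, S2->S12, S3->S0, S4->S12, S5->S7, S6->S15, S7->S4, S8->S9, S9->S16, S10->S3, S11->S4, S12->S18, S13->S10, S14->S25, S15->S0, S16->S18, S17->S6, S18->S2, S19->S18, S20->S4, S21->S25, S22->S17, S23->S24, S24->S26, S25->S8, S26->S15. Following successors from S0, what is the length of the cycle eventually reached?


Trace from S0 until a state repeats:
  S0 -> S19 -> S18 -> S2 -> S12 -> S18
S18 first seen at step 2, revisited at step 5.
Cycle length = 5 - 2 = 3

3


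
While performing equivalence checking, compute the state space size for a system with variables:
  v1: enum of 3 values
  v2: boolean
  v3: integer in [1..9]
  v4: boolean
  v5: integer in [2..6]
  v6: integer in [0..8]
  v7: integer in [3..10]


State space = product of domain sizes of all variables.
Domain sizes:
  v1 (enum of 3 values): 3
  v2 (boolean): 2
  v3 (integer in [1..9]): 9
  v4 (boolean): 2
  v5 (integer in [2..6]): 5
  v6 (integer in [0..8]): 9
  v7 (integer in [3..10]): 8
Product = 3 * 2 * 9 * 2 * 5 * 9 * 8 = 38880

38880


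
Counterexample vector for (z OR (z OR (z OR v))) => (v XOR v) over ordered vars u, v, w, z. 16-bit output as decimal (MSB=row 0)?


F1 = (z OR (z OR (z OR v)))
F2 = (v XOR v)
Counterexample to F1=>F2 is where F1=1 and F2=0.
Evaluate each row (bits = u,v,w,z, MSB first):
  row 0 [0000]: F1=0 F2=0 -> F1&~F2 -> 0
  row 1 [0001]: F1=1 F2=0 -> F1&~F2 -> 1
  row 2 [0010]: F1=0 F2=0 -> F1&~F2 -> 0
  row 3 [0011]: F1=1 F2=0 -> F1&~F2 -> 1
  row 4 [0100]: F1=1 F2=0 -> F1&~F2 -> 1
  row 5 [0101]: F1=1 F2=0 -> F1&~F2 -> 1
  row 6 [0110]: F1=1 F2=0 -> F1&~F2 -> 1
  row 7 [0111]: F1=1 F2=0 -> F1&~F2 -> 1
  row 8 [1000]: F1=0 F2=0 -> F1&~F2 -> 0
  row 9 [1001]: F1=1 F2=0 -> F1&~F2 -> 1
  row 10 [1010]: F1=0 F2=0 -> F1&~F2 -> 0
  row 11 [1011]: F1=1 F2=0 -> F1&~F2 -> 1
  row 12 [1100]: F1=1 F2=0 -> F1&~F2 -> 1
  row 13 [1101]: F1=1 F2=0 -> F1&~F2 -> 1
  row 14 [1110]: F1=1 F2=0 -> F1&~F2 -> 1
  row 15 [1111]: F1=1 F2=0 -> F1&~F2 -> 1
Full result column, 4 rows per line (u,v fixed per line; w,z runs 00..11 left to right):
  rows 0-3 [u,v=00]: 0101  = hex 5
  rows 4-7 [u,v=01]: 1111  = hex F
  rows 8-11 [u,v=10]: 0101  = hex 5
  rows 12-15 [u,v=11]: 1111  = hex F
Counterexample vector (row 0 .. row 15) = 0101111101011111
Output column grouped in 4s = 0101 1111 0101 1111 = 0x5F5F
Convert to decimal digit by digit (value = value*16 + digit):
  5 -> 5
  5*16 + 15 (F) = 95
  95*16 + 5 = 1525
  1525*16 + 15 (F) = 24415
Decimal = 24415

24415


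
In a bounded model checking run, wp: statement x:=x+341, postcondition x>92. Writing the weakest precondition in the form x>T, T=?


Formula: wp(x:=E, P) = P[E/x] (substitute E for x in postcondition)
Step 1: Postcondition: x>92
Step 2: Substitute x+341 for x: x+341>92
Step 3: Solve for x: x > 92-341 = -249

-249


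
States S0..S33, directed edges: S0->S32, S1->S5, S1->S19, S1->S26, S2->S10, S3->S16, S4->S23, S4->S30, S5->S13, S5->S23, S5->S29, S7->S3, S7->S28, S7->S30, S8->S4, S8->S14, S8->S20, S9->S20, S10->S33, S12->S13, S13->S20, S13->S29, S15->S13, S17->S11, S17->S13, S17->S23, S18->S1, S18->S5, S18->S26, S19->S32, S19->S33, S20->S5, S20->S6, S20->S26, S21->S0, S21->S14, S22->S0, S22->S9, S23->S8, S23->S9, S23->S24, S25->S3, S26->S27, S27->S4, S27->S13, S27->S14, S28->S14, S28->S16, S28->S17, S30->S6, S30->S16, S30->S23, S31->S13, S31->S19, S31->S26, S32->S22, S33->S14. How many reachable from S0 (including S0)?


BFS from S0:
  layer 0: {S0}
  layer 1: {S32}
  layer 2: {S22}
  layer 3: {S9}
  layer 4: {S20}
  layer 5: {S5, S6, S26}
  layer 6: {S13, S23, S27, S29}
  layer 7: {S4, S8, S14, S24}
  layer 8: {S30}
  layer 9: {S16}
Reachable set: {S0, S4, S5, S6, S8, S9, S13, S14, S16, S20, S22, S23, S24, S26, S27, S29, S30, S32}
Count = 18

18


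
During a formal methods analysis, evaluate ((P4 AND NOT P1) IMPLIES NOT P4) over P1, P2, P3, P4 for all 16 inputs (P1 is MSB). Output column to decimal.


Formula: ((P4 AND NOT P1) IMPLIES NOT P4) over P1, P2, P3, P4 (16 rows)
Evaluate each row (bits = P1,P2,P3,P4, MSB first):
  row 0 [0000]: ((0 AND NOT 0) IMPLIES NOT 0) -> 1
  row 1 [0001]: ((1 AND NOT 0) IMPLIES NOT 1) -> 0
  row 2 [0010]: ((0 AND NOT 0) IMPLIES NOT 0) -> 1
  row 3 [0011]: ((1 AND NOT 0) IMPLIES NOT 1) -> 0
  row 4 [0100]: ((0 AND NOT 0) IMPLIES NOT 0) -> 1
  row 5 [0101]: ((1 AND NOT 0) IMPLIES NOT 1) -> 0
  row 6 [0110]: ((0 AND NOT 0) IMPLIES NOT 0) -> 1
  row 7 [0111]: ((1 AND NOT 0) IMPLIES NOT 1) -> 0
  row 8 [1000]: ((0 AND NOT 1) IMPLIES NOT 0) -> 1
  row 9 [1001]: ((1 AND NOT 1) IMPLIES NOT 1) -> 1
  row 10 [1010]: ((0 AND NOT 1) IMPLIES NOT 0) -> 1
  row 11 [1011]: ((1 AND NOT 1) IMPLIES NOT 1) -> 1
  row 12 [1100]: ((0 AND NOT 1) IMPLIES NOT 0) -> 1
  row 13 [1101]: ((1 AND NOT 1) IMPLIES NOT 1) -> 1
  row 14 [1110]: ((0 AND NOT 1) IMPLIES NOT 0) -> 1
  row 15 [1111]: ((1 AND NOT 1) IMPLIES NOT 1) -> 1
Full result column, 4 rows per line (P1,P2 fixed per line; P3,P4 runs 00..11 left to right):
  rows 0-3 [P1,P2=00]: 1010  = hex A
  rows 4-7 [P1,P2=01]: 1010  = hex A
  rows 8-11 [P1,P2=10]: 1111  = hex F
  rows 12-15 [P1,P2=11]: 1111  = hex F
Output column (row 0 .. row 15) = 1010101011111111
Output column grouped in 4s = 1010 1010 1111 1111 = 0xAAFF
Convert to decimal digit by digit (value = value*16 + digit):
  A -> 10
  10*16 + 10 (A) = 170
  170*16 + 15 (F) = 2735
  2735*16 + 15 (F) = 43775
Decimal = 43775

43775


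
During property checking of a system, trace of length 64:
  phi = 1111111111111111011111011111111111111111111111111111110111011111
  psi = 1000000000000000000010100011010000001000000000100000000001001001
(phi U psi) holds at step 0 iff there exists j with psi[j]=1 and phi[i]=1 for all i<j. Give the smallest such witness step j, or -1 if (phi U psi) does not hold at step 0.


(phi U psi) at 0: need smallest j with psi[j]=1 and phi[i]=1 for all i in [0,j).
Scan from step 0:
  step 0: psi=1 and phi held for [0,0) -> witness found
Witness step = 0

0


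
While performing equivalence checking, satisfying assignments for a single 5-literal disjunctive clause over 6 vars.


Step 1: Total=2^6=64
Step 2: Unsat when all 5 false: 2^1=2
Step 3: Sat=64-2=62

62


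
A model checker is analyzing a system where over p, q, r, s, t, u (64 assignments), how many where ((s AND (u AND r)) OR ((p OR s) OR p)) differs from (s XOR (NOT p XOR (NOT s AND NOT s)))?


F1 = ((s AND (u AND r)) OR ((p OR s) OR p))
F2 = (s XOR (NOT p XOR (NOT s AND NOT s)))
Evaluate both on each of 64 rows (bits = p,q,r,s,t,u):
  row 0 [000000]: F1=0 F2=0 -> 0
  row 1 [000001]: F1=0 F2=0 -> 0
  row 2 [000010]: F1=0 F2=0 -> 0
  row 3 [000011]: F1=0 F2=0 -> 0
  row 4 [000100]: F1=1 F2=0 (differ) -> 1
  (every remaining row is evaluated the same way; all 64 results are listed next)
Full result column, 8 rows per line (p,q,r fixed per line; s,t,u runs 000..111 left to right):
  rows 0-7 [p,q,r=000]: 00001111  (ones: 4)
  rows 8-15 [p,q,r=001]: 00001111  (ones: 4)
  rows 16-23 [p,q,r=010]: 00001111  (ones: 4)
  rows 24-31 [p,q,r=011]: 00001111  (ones: 4)
  rows 32-39 [p,q,r=100]: 00000000  (ones: 0)
  rows 40-47 [p,q,r=101]: 00000000  (ones: 0)
  rows 48-55 [p,q,r=110]: 00000000  (ones: 0)
  rows 56-63 [p,q,r=111]: 00000000  (ones: 0)
Disagreements = 4+4+4+4+0+0+0+0 = 16

16


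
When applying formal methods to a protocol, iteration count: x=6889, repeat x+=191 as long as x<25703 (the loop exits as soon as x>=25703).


Step 1: x goes from 6889 toward 25703 by 191; the body runs while x<25703, so iterations = ceil((bound-start)/step)
Step 2: Distance=18814
Step 3: ceil(18814/191)=99

99


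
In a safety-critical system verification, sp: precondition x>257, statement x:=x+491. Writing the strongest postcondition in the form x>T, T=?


Formula: sp(P, x:=E) = exists old_x. (x = E[old_x/x]) AND P[old_x/x] (old_x is the value of x before the assignment; eliminate old_x by solving x = E[old_x/x] for old_x)
Step 1: Precondition P: x>257, i.e. old_x > 257
Step 2: Assignment gives x = old_x + 491, so old_x = x - 491
Step 3: Substitute into P: x - 491 > 257
Step 4: Simplify: x > 257+491 = 748

748


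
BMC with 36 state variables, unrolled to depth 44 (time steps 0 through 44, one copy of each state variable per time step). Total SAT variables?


BMC unrolls to depth k, creating one copy of each state var for steps 0..k.
Step count = 44 + 1 = 45 (steps 0 through 44)
Vars per step = 36
Total = 36 * 45 = 1620

1620


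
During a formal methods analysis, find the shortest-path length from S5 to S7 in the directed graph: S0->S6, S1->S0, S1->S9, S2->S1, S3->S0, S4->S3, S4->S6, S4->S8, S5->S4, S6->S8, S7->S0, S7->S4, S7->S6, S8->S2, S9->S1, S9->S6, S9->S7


BFS layer-by-layer from S5:
  dist 0: {S5}
  dist 1: {S4}
  dist 2: {S3, S6, S8}
  dist 3: {S0, S2}
  dist 4: {S1}
  dist 5: {S9}
  dist 6: {S7}
  -> S7 reached at distance 6
Shortest path length = 6

6


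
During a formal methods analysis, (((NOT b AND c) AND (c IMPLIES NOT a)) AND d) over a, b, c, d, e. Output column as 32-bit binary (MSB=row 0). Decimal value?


Formula: (((NOT b AND c) AND (c IMPLIES NOT a)) AND d) over a, b, c, d, e (32 rows)
Evaluate each row (bits = a,b,c,d,e, MSB first):
  row 0 [00000]: (((NOT 0 AND 0) AND (0 IMPLIES NOT 0)) AND 0) -> 0
  row 1 [00001]: (((NOT 0 AND 0) AND (0 IMPLIES NOT 0)) AND 0) -> 0
  row 2 [00010]: (((NOT 0 AND 0) AND (0 IMPLIES NOT 0)) AND 1) -> 0
  row 3 [00011]: (((NOT 0 AND 0) AND (0 IMPLIES NOT 0)) AND 1) -> 0
  row 4 [00100]: (((NOT 0 AND 1) AND (1 IMPLIES NOT 0)) AND 0) -> 0
  row 5 [00101]: (((NOT 0 AND 1) AND (1 IMPLIES NOT 0)) AND 0) -> 0
  row 6 [00110]: (((NOT 0 AND 1) AND (1 IMPLIES NOT 0)) AND 1) -> 1
  row 7 [00111]: (((NOT 0 AND 1) AND (1 IMPLIES NOT 0)) AND 1) -> 1
  row 8 [01000]: (((NOT 1 AND 0) AND (0 IMPLIES NOT 0)) AND 0) -> 0
  row 9 [01001]: (((NOT 1 AND 0) AND (0 IMPLIES NOT 0)) AND 0) -> 0
  row 10 [01010]: (((NOT 1 AND 0) AND (0 IMPLIES NOT 0)) AND 1) -> 0
  row 11 [01011]: (((NOT 1 AND 0) AND (0 IMPLIES NOT 0)) AND 1) -> 0
  row 12 [01100]: (((NOT 1 AND 1) AND (1 IMPLIES NOT 0)) AND 0) -> 0
  row 13 [01101]: (((NOT 1 AND 1) AND (1 IMPLIES NOT 0)) AND 0) -> 0
  row 14 [01110]: (((NOT 1 AND 1) AND (1 IMPLIES NOT 0)) AND 1) -> 0
  row 15 [01111]: (((NOT 1 AND 1) AND (1 IMPLIES NOT 0)) AND 1) -> 0
  row 16 [10000]: (((NOT 0 AND 0) AND (0 IMPLIES NOT 1)) AND 0) -> 0
  row 17 [10001]: (((NOT 0 AND 0) AND (0 IMPLIES NOT 1)) AND 0) -> 0
  row 18 [10010]: (((NOT 0 AND 0) AND (0 IMPLIES NOT 1)) AND 1) -> 0
  row 19 [10011]: (((NOT 0 AND 0) AND (0 IMPLIES NOT 1)) AND 1) -> 0
  row 20 [10100]: (((NOT 0 AND 1) AND (1 IMPLIES NOT 1)) AND 0) -> 0
  row 21 [10101]: (((NOT 0 AND 1) AND (1 IMPLIES NOT 1)) AND 0) -> 0
  row 22 [10110]: (((NOT 0 AND 1) AND (1 IMPLIES NOT 1)) AND 1) -> 0
  row 23 [10111]: (((NOT 0 AND 1) AND (1 IMPLIES NOT 1)) AND 1) -> 0
  row 24 [11000]: (((NOT 1 AND 0) AND (0 IMPLIES NOT 1)) AND 0) -> 0
  row 25 [11001]: (((NOT 1 AND 0) AND (0 IMPLIES NOT 1)) AND 0) -> 0
  row 26 [11010]: (((NOT 1 AND 0) AND (0 IMPLIES NOT 1)) AND 1) -> 0
  row 27 [11011]: (((NOT 1 AND 0) AND (0 IMPLIES NOT 1)) AND 1) -> 0
  row 28 [11100]: (((NOT 1 AND 1) AND (1 IMPLIES NOT 1)) AND 0) -> 0
  row 29 [11101]: (((NOT 1 AND 1) AND (1 IMPLIES NOT 1)) AND 0) -> 0
  row 30 [11110]: (((NOT 1 AND 1) AND (1 IMPLIES NOT 1)) AND 1) -> 0
  row 31 [11111]: (((NOT 1 AND 1) AND (1 IMPLIES NOT 1)) AND 1) -> 0
Full result column, 4 rows per line (a,b,c fixed per line; d,e runs 00..11 left to right):
  rows 0-3 [a,b,c=000]: 0000  = hex 0
  rows 4-7 [a,b,c=001]: 0011  = hex 3
  rows 8-11 [a,b,c=010]: 0000  = hex 0
  rows 12-15 [a,b,c=011]: 0000  = hex 0
  rows 16-19 [a,b,c=100]: 0000  = hex 0
  rows 20-23 [a,b,c=101]: 0000  = hex 0
  rows 24-27 [a,b,c=110]: 0000  = hex 0
  rows 28-31 [a,b,c=111]: 0000  = hex 0
Output column (row 0 .. row 31) = 00000011000000000000000000000000
Output column grouped in 4s = 0000 0011 0000 0000 0000 0000 0000 0000 = 0x03000000
Convert to decimal digit by digit (value = value*16 + digit):
  0 -> 0
  0*16 + 3 = 3
  3*16 + 0 = 48
  48*16 + 0 = 768
  768*16 + 0 = 12288
  12288*16 + 0 = 196608
  196608*16 + 0 = 3145728
  3145728*16 + 0 = 50331648
Decimal = 50331648

50331648


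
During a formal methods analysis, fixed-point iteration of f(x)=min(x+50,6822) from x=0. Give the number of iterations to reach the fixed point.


Step 1: x=0, cap=6822, increment=50
Step 2: x grows by 50 each step until capped at 6822; fixed point is x=6822
Step 3: iterations = ceil(6822/50) = 137

137


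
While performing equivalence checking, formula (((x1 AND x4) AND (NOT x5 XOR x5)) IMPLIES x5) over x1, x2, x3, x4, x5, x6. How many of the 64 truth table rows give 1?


Formula: (((x1 AND x4) AND (NOT x5 XOR x5)) IMPLIES x5) over 6 vars (64 rows)
Evaluate each row (x1, x2, x3, x4, x5, x6 as bits, MSB first):
  row 0 [000000]: (((0 AND 0) AND (NOT 0 XOR 0)) IMPLIES 0) -> 1
  row 1 [000001]: (((0 AND 0) AND (NOT 0 XOR 0)) IMPLIES 0) -> 1
  row 2 [000010]: (((0 AND 0) AND (NOT 1 XOR 1)) IMPLIES 1) -> 1
  row 3 [000011]: (((0 AND 0) AND (NOT 1 XOR 1)) IMPLIES 1) -> 1
  row 4 [000100]: (((0 AND 1) AND (NOT 0 XOR 0)) IMPLIES 0) -> 1
  (every remaining row is evaluated the same way; all 64 results are listed next)
Full result column, 8 rows per line (x1,x2,x3 fixed per line; x4,x5,x6 runs 000..111 left to right):
  rows 0-7 [x1,x2,x3=000]: 11111111  (ones: 8)
  rows 8-15 [x1,x2,x3=001]: 11111111  (ones: 8)
  rows 16-23 [x1,x2,x3=010]: 11111111  (ones: 8)
  rows 24-31 [x1,x2,x3=011]: 11111111  (ones: 8)
  rows 32-39 [x1,x2,x3=100]: 11110011  (ones: 6)
  rows 40-47 [x1,x2,x3=101]: 11110011  (ones: 6)
  rows 48-55 [x1,x2,x3=110]: 11110011  (ones: 6)
  rows 56-63 [x1,x2,x3=111]: 11110011  (ones: 6)
Count of 1-rows = 8+8+8+8+6+6+6+6 = 56

56


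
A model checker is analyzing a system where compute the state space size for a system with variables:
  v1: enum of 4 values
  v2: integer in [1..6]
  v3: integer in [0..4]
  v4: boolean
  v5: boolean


State space = product of domain sizes of all variables.
Domain sizes:
  v1 (enum of 4 values): 4
  v2 (integer in [1..6]): 6
  v3 (integer in [0..4]): 5
  v4 (boolean): 2
  v5 (boolean): 2
Product = 4 * 6 * 5 * 2 * 2 = 480

480


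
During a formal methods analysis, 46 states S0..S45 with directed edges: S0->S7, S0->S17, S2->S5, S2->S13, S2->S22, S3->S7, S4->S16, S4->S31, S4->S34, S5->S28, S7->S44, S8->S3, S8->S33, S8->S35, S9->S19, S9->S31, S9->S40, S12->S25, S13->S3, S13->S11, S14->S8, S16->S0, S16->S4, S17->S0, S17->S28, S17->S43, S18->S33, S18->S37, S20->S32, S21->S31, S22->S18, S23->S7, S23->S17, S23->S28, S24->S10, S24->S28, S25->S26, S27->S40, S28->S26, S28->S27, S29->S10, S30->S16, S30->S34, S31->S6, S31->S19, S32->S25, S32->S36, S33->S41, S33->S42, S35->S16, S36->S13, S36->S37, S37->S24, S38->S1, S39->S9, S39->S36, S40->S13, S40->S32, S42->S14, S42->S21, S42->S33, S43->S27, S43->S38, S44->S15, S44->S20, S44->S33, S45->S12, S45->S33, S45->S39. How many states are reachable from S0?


BFS from S0:
  layer 0: {S0}
  layer 1: {S7, S17}
  layer 2: {S28, S43, S44}
  layer 3: {S15, S20, S26, S27, S33, S38}
  layer 4: {S1, S32, S40, S41, S42}
  layer 5: {S13, S14, S21, S25, S36}
  layer 6: {S3, S8, S11, S31, S37}
  layer 7: {S6, S19, S24, S35}
  layer 8: {S10, S16}
  layer 9: {S4}
  layer 10: {S34}
Reachable set: {S0, S1, S3, S4, S6, S7, S8, S10, S11, S13, S14, S15, S16, S17, S19, S20, S21, S24, S25, S26, S27, S28, S31, S32, S33, S34, S35, S36, S37, S38, S40, S41, S42, S43, S44}
Count = 35

35


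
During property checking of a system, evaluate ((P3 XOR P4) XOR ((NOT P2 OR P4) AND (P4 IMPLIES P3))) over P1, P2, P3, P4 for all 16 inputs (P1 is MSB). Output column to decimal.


Formula: ((P3 XOR P4) XOR ((NOT P2 OR P4) AND (P4 IMPLIES P3))) over P1, P2, P3, P4 (16 rows)
Evaluate each row (bits = P1,P2,P3,P4, MSB first):
  row 0 [0000]: ((0 XOR 0) XOR ((NOT 0 OR 0) AND (0 IMPLIES 0))) -> 1
  row 1 [0001]: ((0 XOR 1) XOR ((NOT 0 OR 1) AND (1 IMPLIES 0))) -> 1
  row 2 [0010]: ((1 XOR 0) XOR ((NOT 0 OR 0) AND (0 IMPLIES 1))) -> 0
  row 3 [0011]: ((1 XOR 1) XOR ((NOT 0 OR 1) AND (1 IMPLIES 1))) -> 1
  row 4 [0100]: ((0 XOR 0) XOR ((NOT 1 OR 0) AND (0 IMPLIES 0))) -> 0
  row 5 [0101]: ((0 XOR 1) XOR ((NOT 1 OR 1) AND (1 IMPLIES 0))) -> 1
  row 6 [0110]: ((1 XOR 0) XOR ((NOT 1 OR 0) AND (0 IMPLIES 1))) -> 1
  row 7 [0111]: ((1 XOR 1) XOR ((NOT 1 OR 1) AND (1 IMPLIES 1))) -> 1
  row 8 [1000]: ((0 XOR 0) XOR ((NOT 0 OR 0) AND (0 IMPLIES 0))) -> 1
  row 9 [1001]: ((0 XOR 1) XOR ((NOT 0 OR 1) AND (1 IMPLIES 0))) -> 1
  row 10 [1010]: ((1 XOR 0) XOR ((NOT 0 OR 0) AND (0 IMPLIES 1))) -> 0
  row 11 [1011]: ((1 XOR 1) XOR ((NOT 0 OR 1) AND (1 IMPLIES 1))) -> 1
  row 12 [1100]: ((0 XOR 0) XOR ((NOT 1 OR 0) AND (0 IMPLIES 0))) -> 0
  row 13 [1101]: ((0 XOR 1) XOR ((NOT 1 OR 1) AND (1 IMPLIES 0))) -> 1
  row 14 [1110]: ((1 XOR 0) XOR ((NOT 1 OR 0) AND (0 IMPLIES 1))) -> 1
  row 15 [1111]: ((1 XOR 1) XOR ((NOT 1 OR 1) AND (1 IMPLIES 1))) -> 1
Full result column, 4 rows per line (P1,P2 fixed per line; P3,P4 runs 00..11 left to right):
  rows 0-3 [P1,P2=00]: 1101  = hex D
  rows 4-7 [P1,P2=01]: 0111  = hex 7
  rows 8-11 [P1,P2=10]: 1101  = hex D
  rows 12-15 [P1,P2=11]: 0111  = hex 7
Output column (row 0 .. row 15) = 1101011111010111
Output column grouped in 4s = 1101 0111 1101 0111 = 0xD7D7
Convert to decimal digit by digit (value = value*16 + digit):
  D -> 13
  13*16 + 7 = 215
  215*16 + 13 (D) = 3453
  3453*16 + 7 = 55255
Decimal = 55255

55255


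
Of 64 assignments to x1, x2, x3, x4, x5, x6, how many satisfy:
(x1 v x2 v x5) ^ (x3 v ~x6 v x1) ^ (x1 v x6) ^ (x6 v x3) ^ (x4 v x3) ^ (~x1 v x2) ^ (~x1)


CNF with 7 clauses over 6 vars (64 assignments).
An assignment satisfies CNF iff every clause has >=1 true literal.
Check each row (bits = x1,x2,x3,x4,x5,x6; clause T/F shown):
  row 0 [000000]: clauses=FTFFFTT -> 0
  row 1 [000001]: clauses=FFTTFTT -> 0
  row 2 [000010]: clauses=TTFFFTT -> 0
  row 3 [000011]: clauses=TFTTFTT -> 0
  row 4 [000100]: clauses=FTFFTTT -> 0
  (every remaining row is evaluated the same way; all 64 results are listed next)
Full result column, 8 rows per line (x1,x2,x3 fixed per line; x4,x5,x6 runs 000..111 left to right):
  rows 0-7 [x1,x2,x3=000]: 00000000  (ones: 0)
  rows 8-15 [x1,x2,x3=001]: 00010001  (ones: 2)
  rows 16-23 [x1,x2,x3=010]: 00000000  (ones: 0)
  rows 24-31 [x1,x2,x3=011]: 01010101  (ones: 4)
  rows 32-39 [x1,x2,x3=100]: 00000000  (ones: 0)
  rows 40-47 [x1,x2,x3=101]: 00000000  (ones: 0)
  rows 48-55 [x1,x2,x3=110]: 00000000  (ones: 0)
  rows 56-63 [x1,x2,x3=111]: 00000000  (ones: 0)
Satisfying assignments = 0+2+0+4+0+0+0+0 = 6

6
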